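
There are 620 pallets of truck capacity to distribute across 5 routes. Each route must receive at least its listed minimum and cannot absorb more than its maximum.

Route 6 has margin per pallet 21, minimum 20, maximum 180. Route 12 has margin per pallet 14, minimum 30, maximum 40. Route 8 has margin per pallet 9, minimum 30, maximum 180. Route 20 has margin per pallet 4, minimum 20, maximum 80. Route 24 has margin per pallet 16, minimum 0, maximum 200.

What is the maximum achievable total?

Meeting every minimum uses 20+30+30+20+0 = 100 pallets, leaving 520.
Order the routes by margin per pallet: Route 6 21 > Route 24 16 > Route 12 14 > Route 8 9 > Route 20 4.
Route 6 takes 160 more to reach its cap of 180 ; 360 left.
Route 24: +200 to 200 (cap) ; 160 left.
Route 12: +10 to 40 (cap) ; 150 left.
Route 8: +150 to 180 (cap) ; 0 left.
Total = 21×180 + 14×40 + 9×180 + 4×20 + 16×200 = 9240.

9240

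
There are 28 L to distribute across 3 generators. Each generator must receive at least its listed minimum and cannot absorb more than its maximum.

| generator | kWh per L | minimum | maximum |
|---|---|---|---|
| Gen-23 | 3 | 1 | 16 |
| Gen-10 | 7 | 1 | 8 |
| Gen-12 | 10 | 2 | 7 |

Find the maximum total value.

165

Meeting every minimum uses 1+1+2 = 4 L, leaving 24.
Highest kWh per L first: Gen-12 10 > Gen-10 7 > Gen-23 3.
Gen-12: +5 to 7 (cap) → 19 left.
Give Gen-10 7 more to hit its cap of 8 → 12 left.
Only 12 left; Gen-23 takes them to reach 13.
Total = 3×13 + 7×8 + 10×7 = 165.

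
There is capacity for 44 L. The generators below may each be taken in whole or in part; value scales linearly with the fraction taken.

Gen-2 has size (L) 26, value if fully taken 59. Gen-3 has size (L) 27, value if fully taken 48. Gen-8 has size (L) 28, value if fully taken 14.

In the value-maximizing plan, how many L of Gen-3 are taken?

18

Best value per unit of size first: Gen-2 59/26≈2.27, Gen-3 48/27≈1.78, Gen-8 14/28≈0.5.
Take all of Gen-2 (26 L, value 59) → 18 L left.
Only 18 L remain; take 18/27 of Gen-3 for value 48×18/27 = 32.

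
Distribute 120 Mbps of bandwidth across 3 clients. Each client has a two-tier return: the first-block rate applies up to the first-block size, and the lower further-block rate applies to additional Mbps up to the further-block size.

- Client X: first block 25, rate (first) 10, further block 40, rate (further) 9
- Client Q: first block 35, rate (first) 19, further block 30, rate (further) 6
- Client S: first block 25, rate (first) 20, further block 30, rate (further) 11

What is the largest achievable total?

Rank every tier by rate: Client S/T1 20 > Client Q/T1 19 > Client S/T2 11 > Client X/T1 10 > Client X/T2 9 > Client Q/T2 6.
Fill Client S T1 block (25 at 20) → 95 left.
Client Q/T1 (19): +35 → 60 left.
Fill Client S T2 block (30 at 11) → 30 left.
Client X/T1 (10): +25 → 5 left.
Client X/T2: +5 of 40 at 9; pool empty.
Total = 20×25 + 19×35 + 11×30 + 10×25 + 9×5 = 1790.

1790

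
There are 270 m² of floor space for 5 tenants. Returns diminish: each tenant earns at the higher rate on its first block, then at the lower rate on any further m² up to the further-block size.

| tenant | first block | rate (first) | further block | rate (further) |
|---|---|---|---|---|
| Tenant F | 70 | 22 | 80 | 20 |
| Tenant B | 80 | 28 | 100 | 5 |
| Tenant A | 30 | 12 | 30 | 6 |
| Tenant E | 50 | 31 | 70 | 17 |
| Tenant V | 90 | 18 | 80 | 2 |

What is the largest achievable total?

6730

Order all 10 blocks by rate: Tenant E/T1 31 > Tenant B/T1 28 > Tenant F/T1 22 > Tenant F/T2 20 > Tenant V/T1 18 > Tenant E/T2 17 > Tenant A/T1 12 > Tenant A/T2 6 > Tenant B/T2 5 > Tenant V/T2 2.
Fill Tenant E T1 block (50 at 31) → 220 left.
Fill Tenant B T1 block (80 at 28) → 140 left.
Fill Tenant F T1 block (70 at 22) → 70 left.
Tenant F/T2: +70 of 80 at 20; pool empty.
Total = 31×50 + 28×80 + 22×70 + 20×70 = 6730.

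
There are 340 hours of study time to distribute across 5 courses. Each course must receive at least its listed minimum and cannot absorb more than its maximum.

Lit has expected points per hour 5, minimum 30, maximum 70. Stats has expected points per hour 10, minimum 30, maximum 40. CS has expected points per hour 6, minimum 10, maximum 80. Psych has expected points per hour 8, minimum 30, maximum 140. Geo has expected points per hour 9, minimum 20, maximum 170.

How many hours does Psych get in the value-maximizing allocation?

Meeting every minimum uses 30+30+10+30+20 = 120 hours, leaving 220.
Order the courses by expected points per hour: Stats 10 > Geo 9 > Psych 8 > CS 6 > Lit 5.
Stats: +10 to 40 (cap) — 210 left.
Geo: +150 to 170 (cap) — 60 left.
Psych: +60 (room for 110) → 90. Pool exhausted.

90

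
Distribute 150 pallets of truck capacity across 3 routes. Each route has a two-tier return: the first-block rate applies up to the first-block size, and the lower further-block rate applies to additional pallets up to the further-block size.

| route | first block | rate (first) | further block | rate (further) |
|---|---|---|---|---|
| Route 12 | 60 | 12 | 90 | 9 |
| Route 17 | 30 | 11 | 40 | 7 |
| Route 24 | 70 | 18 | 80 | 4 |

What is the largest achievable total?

2200

Rank every tier by rate: Route 24/T1 18 > Route 12/T1 12 > Route 17/T1 11 > Route 12/T2 9 > Route 17/T2 7 > Route 24/T2 4.
Route 24/T1 (18): +70 — 80 left.
Fill Route 12 T1 block (60 at 12) — 20 left.
20 remain; put them into Route 17 T1 at 11.
Total = 18×70 + 12×60 + 11×20 = 2200.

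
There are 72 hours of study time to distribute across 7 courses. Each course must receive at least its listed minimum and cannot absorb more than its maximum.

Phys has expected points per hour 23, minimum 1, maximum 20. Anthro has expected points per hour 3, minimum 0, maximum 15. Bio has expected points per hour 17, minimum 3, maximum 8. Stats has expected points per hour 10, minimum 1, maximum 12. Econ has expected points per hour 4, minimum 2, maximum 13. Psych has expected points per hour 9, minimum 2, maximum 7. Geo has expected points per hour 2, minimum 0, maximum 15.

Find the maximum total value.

867

Meeting every minimum uses 1+0+3+1+2+2+0 = 9 hours, leaving 63.
Highest expected points per hour first: Phys 23 > Bio 17 > Stats 10 > Psych 9 > Econ 4 > Anthro 3 > Geo 2.
Phys: +19 to 20 (cap) — 44 left.
Bio takes 5 more to reach its cap of 8 — 39 left.
Stats: +11 to 12 (cap) — 28 left.
Give Psych 5 more to hit its cap of 7 — 23 left.
Econ: +11 to 13 (cap) — 12 left.
Anthro has room for 15 more but only 12 remain, so it gets 12.
Total = 23×20 + 3×12 + 17×8 + 10×12 + 4×13 + 9×7 = 867.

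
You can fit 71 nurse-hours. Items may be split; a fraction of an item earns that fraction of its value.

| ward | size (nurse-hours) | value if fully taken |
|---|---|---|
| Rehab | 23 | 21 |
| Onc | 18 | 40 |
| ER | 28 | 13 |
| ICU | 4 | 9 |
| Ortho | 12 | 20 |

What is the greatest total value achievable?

Best value per unit of size first: ICU 9/4≈2.25, Onc 40/18≈2.22, Ortho 20/12≈1.67, Rehab 21/23≈0.913, ER 13/28≈0.464.
All 4 nurse-hours of ICU fit (value 9) ; 67 remain.
Onc: take in full, 18 nurse-hours for value 40 ; 49 left.
Take all of Ortho (12 nurse-hours, value 20) ; 37 nurse-hours left.
Take all of Rehab (23 nurse-hours, value 21) ; 14 nurse-hours left.
Only 14 nurse-hours remain; take 14/28 of ER for value 13×14/28 = 6.5.
Total value = 96.5.

96.5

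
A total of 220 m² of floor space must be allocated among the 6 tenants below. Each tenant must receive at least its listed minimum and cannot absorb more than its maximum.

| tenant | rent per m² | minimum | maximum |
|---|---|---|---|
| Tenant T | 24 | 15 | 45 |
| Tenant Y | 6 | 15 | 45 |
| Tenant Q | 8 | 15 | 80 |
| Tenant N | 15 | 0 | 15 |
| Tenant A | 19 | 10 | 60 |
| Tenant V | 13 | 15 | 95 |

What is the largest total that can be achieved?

3565

Meeting every minimum uses 15+15+15+0+10+15 = 70 m², leaving 150.
Rank by rent per m²: Tenant T 24 > Tenant A 19 > Tenant N 15 > Tenant V 13 > Tenant Q 8 > Tenant Y 6.
Tenant T: +30 to 45 (cap) → 120 left.
Tenant A: +50 to 60 (cap) → 70 left.
Tenant N takes 15 more to reach its cap of 15 → 55 left.
Tenant V has room for 80 more but only 55 remain, so it gets 70.
Total = 24×45 + 6×15 + 8×15 + 15×15 + 19×60 + 13×70 = 3565.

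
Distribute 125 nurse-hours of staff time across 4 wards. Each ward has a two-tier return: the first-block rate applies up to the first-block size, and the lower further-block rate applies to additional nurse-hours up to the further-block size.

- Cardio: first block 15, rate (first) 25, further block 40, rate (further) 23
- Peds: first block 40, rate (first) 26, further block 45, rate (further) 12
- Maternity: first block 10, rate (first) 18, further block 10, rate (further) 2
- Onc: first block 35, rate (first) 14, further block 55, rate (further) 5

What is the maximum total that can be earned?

2795

Treat each block as its own option and order by rate: Peds/T1 26 > Cardio/T1 25 > Cardio/T2 23 > Maternity/T1 18 > Onc/T1 14 > Peds/T2 12 > Onc/T2 5 > Maternity/T2 2.
Peds/T1 (26): +40 — 85 left.
Cardio T1 at 25: fill all 15 — 70 left.
Cardio T2 at 23: fill all 40 — 30 left.
Maternity T1 at 18: fill all 10 — 20 left.
Onc/T1: +20 of 35 at 14; pool empty.
Total = 26×40 + 25×15 + 23×40 + 18×10 + 14×20 = 2795.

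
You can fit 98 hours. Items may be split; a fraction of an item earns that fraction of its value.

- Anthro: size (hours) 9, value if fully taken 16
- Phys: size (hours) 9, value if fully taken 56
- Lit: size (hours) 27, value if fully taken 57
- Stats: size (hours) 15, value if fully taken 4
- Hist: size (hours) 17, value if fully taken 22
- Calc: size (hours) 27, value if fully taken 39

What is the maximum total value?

192.4

Rank by value-to-size ratio: Phys 56/9≈6.22, Lit 57/27≈2.11, Anthro 16/9≈1.78, Calc 39/27≈1.44, Hist 22/17≈1.29, Stats 4/15≈0.267.
All 9 hours of Phys fit (value 56) → 89 remain.
All 27 hours of Lit fit (value 57) → 62 remain.
Take all of Anthro (9 hours, value 16) → 53 hours left.
Take all of Calc (27 hours, value 39) → 26 hours left.
Hist: take in full, 17 hours for value 22 → 9 left.
Only 9 hours remain; take 9/15 of Stats for value 4×9/15 = 2.4.
Total value = 192.4.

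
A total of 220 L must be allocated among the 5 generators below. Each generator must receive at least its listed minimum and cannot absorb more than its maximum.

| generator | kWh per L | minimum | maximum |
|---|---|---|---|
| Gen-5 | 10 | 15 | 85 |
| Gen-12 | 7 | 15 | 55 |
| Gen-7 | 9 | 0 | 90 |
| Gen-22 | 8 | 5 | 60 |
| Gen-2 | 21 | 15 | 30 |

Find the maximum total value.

Meeting every minimum uses 15+15+0+5+15 = 50 L, leaving 170.
Order the generators by kWh per L: Gen-2 21 > Gen-5 10 > Gen-7 9 > Gen-22 8 > Gen-12 7.
Gen-2 takes 15 more to reach its cap of 30 — 155 left.
Gen-5 takes 70 more to reach its cap of 85 — 85 left.
Only 85 left; Gen-7 takes them to reach 85.
Total = 10×85 + 7×15 + 9×85 + 8×5 + 21×30 = 2390.

2390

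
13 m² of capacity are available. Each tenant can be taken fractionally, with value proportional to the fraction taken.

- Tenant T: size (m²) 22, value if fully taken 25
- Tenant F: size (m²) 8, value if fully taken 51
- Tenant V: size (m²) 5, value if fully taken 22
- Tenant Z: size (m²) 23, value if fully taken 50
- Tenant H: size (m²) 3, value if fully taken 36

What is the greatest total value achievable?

95.8

Sort by value density: Tenant H 36/3≈12, Tenant F 51/8≈6.38, Tenant V 22/5≈4.4, Tenant Z 50/23≈2.17, Tenant T 25/22≈1.14.
All 3 m² of Tenant H fit (value 36) → 10 remain.
All 8 m² of Tenant F fit (value 51) → 2 remain.
Fill the last 2 m² with part of Tenant V: 2/5 of it earns 8.8.
Total value = 95.8.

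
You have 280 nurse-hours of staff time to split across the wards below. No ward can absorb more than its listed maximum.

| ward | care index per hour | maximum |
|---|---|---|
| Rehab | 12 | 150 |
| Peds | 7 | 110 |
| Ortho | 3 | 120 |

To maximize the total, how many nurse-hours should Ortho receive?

20

Highest care index per hour first: Rehab 12 > Peds 7 > Ortho 3.
Rehab: +150 to 150 (cap) → 130 left.
Peds: +110 to 110 (cap) → 20 left.
Only 20 left; Ortho takes them to reach 20.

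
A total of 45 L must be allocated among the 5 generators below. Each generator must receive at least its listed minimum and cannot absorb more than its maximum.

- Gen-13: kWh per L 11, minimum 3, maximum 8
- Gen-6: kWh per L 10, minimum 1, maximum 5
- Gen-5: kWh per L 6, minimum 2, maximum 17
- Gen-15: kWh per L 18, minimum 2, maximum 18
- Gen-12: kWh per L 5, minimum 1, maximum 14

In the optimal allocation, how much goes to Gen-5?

Meeting every minimum uses 3+1+2+2+1 = 9 L, leaving 36.
Order the generators by kWh per L: Gen-15 18 > Gen-13 11 > Gen-6 10 > Gen-5 6 > Gen-12 5.
Gen-15 takes 16 more to reach its cap of 18 → 20 left.
Give Gen-13 5 more to hit its cap of 8 → 15 left.
Give Gen-6 4 more to hit its cap of 5 → 11 left.
Only 11 left; Gen-5 takes them to reach 13.

13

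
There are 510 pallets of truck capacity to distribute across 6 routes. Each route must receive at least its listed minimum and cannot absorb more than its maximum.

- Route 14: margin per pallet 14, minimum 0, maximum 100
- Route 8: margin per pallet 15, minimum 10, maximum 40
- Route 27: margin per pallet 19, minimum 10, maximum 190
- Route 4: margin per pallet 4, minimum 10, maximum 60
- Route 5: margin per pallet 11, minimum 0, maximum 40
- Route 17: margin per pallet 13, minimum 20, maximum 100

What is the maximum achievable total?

Meeting every minimum uses 0+10+10+10+0+20 = 50 pallets, leaving 460.
Highest margin per pallet first: Route 27 19 > Route 8 15 > Route 14 14 > Route 17 13 > Route 5 11 > Route 4 4.
Route 27 takes 180 more to reach its cap of 190 ; 280 left.
Route 8: +30 to 40 (cap) ; 250 left.
Route 14: +100 to 100 (cap) ; 150 left.
Route 17: +80 to 100 (cap) ; 70 left.
Route 5: +40 to 40 (cap) ; 30 left.
Route 4: +30 (room for 50) → 40. Pool exhausted.
Total = 14×100 + 15×40 + 19×190 + 4×40 + 11×40 + 13×100 = 7510.

7510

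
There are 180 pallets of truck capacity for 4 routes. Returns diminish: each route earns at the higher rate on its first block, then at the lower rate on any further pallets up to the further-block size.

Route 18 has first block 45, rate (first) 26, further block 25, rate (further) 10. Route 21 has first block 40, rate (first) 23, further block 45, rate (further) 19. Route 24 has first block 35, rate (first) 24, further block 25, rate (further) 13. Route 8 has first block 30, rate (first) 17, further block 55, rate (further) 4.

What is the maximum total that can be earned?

4040

Rank every tier by rate: Route 18/T1 26 > Route 24/T1 24 > Route 21/T1 23 > Route 21/T2 19 > Route 8/T1 17 > Route 24/T2 13 > Route 18/T2 10 > Route 8/T2 4.
Route 18 T1 at 26: fill all 45 ; 135 left.
Route 24 T1 at 24: fill all 35 ; 100 left.
Route 21/T1 (23): +40 ; 60 left.
Fill Route 21 T2 block (45 at 19) ; 15 left.
Route 8/T1: +15 of 30 at 17; pool empty.
Total = 26×45 + 24×35 + 23×40 + 19×45 + 17×15 = 4040.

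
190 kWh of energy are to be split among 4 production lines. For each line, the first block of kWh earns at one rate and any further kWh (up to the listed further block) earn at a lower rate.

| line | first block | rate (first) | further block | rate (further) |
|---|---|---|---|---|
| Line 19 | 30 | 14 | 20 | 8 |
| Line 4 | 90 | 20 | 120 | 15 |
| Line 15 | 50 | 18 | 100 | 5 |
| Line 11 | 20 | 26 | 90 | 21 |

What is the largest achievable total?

4010

Treat each block as its own option and order by rate: Line 11/T1 26 > Line 11/T2 21 > Line 4/T1 20 > Line 15/T1 18 > Line 4/T2 15 > Line 19/T1 14 > Line 19/T2 8 > Line 15/T2 5.
Fill Line 11 T1 block (20 at 26) → 170 left.
Line 11/T2 (21): +90 → 80 left.
Line 4 T1 at 20: only 80 left, fill 80.
Total = 26×20 + 21×90 + 20×80 = 4010.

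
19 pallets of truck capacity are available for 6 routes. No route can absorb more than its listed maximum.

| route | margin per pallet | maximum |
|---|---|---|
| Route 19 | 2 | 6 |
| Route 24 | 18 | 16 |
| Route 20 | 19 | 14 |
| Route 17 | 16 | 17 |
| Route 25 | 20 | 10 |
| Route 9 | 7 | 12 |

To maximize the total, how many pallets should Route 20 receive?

9

Order the routes by margin per pallet: Route 25 20 > Route 20 19 > Route 24 18 > Route 17 16 > Route 9 7 > Route 19 2.
Route 25 takes 10 to reach its cap of 10 → 9 left.
Only 9 left; Route 20 takes them to reach 9.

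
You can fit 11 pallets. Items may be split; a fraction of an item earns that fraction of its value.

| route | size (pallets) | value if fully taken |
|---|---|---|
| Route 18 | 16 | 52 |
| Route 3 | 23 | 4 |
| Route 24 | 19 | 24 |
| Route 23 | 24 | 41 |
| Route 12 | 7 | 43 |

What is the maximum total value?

Best value per unit of size first: Route 12 43/7≈6.14, Route 18 52/16≈3.25, Route 23 41/24≈1.71, Route 24 24/19≈1.26, Route 3 4/23≈0.174.
Route 12: take in full, 7 pallets for value 43 → 4 left.
Only 4 pallets remain; take 4/16 of Route 18 for value 52×4/16 = 13.
Total value = 56.

56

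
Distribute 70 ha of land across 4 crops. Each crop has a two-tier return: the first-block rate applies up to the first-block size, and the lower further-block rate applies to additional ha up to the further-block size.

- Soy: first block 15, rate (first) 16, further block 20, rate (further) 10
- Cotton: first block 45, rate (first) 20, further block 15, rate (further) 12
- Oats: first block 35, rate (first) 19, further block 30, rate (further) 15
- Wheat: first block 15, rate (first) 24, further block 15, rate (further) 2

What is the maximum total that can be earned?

Treat each block as its own option and order by rate: Wheat/tier1 24 > Cotton/tier1 20 > Oats/tier1 19 > Soy/tier1 16 > Oats/tier2 15 > Cotton/tier2 12 > Soy/tier2 10 > Wheat/tier2 2.
Fill Wheat tier1 block (15 at 24) → 55 left.
Cotton/tier1 (20): +45 → 10 left.
10 remain; put them into Oats tier1 at 19.
Total = 24×15 + 20×45 + 19×10 = 1450.

1450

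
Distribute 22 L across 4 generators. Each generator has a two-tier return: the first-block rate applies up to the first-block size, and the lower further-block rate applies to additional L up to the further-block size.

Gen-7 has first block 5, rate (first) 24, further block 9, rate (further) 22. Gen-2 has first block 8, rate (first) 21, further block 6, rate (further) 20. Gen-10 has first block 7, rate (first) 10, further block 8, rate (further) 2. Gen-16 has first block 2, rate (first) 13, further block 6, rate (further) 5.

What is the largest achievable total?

486

Rank every tier by rate: Gen-7/first 24 > Gen-7/second 22 > Gen-2/first 21 > Gen-2/second 20 > Gen-16/first 13 > Gen-10/first 10 > Gen-16/second 5 > Gen-10/second 2.
Gen-7/first (24): +5 ; 17 left.
Fill Gen-7 second block (9 at 22) ; 8 left.
Gen-2 first at 21: fill all 8 ; 0 left.
Total = 24×5 + 22×9 + 21×8 = 486.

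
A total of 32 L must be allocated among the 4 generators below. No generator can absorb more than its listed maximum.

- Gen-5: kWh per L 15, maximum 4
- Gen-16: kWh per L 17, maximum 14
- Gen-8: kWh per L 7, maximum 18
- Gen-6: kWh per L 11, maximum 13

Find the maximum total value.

Rank by kWh per L: Gen-16 17 > Gen-5 15 > Gen-6 11 > Gen-8 7.
Give Gen-16 14 to hit its cap of 14 ; 18 left.
Give Gen-5 4 to hit its cap of 4 ; 14 left.
Give Gen-6 13 to hit its cap of 13 ; 1 left.
Gen-8: +1 (room for 18) → 1. Pool exhausted.
Total = 15×4 + 17×14 + 7×1 + 11×13 = 448.

448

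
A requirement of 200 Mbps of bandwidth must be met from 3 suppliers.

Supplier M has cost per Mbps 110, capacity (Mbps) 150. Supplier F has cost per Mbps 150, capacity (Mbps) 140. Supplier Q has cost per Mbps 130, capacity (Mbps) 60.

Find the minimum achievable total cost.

Fill from the cheapest supplier first.
Supplier M at 110: take all 150 Mbps — 50 still needed.
Take 50 from Supplier Q at 130 to finish.
Supplier F: unused.
Cost = 150×110 + 50×130 = 23000.

23000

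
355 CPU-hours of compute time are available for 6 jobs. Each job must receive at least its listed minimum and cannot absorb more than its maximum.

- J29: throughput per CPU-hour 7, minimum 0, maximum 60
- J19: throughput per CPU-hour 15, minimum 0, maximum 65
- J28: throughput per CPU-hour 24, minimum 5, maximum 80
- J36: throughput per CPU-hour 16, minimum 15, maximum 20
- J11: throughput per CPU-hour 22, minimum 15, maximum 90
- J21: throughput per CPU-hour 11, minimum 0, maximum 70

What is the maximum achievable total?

6175

Meeting every minimum uses 0+0+5+15+15+0 = 35 CPU-hours, leaving 320.
Rank by throughput per CPU-hour: J28 24 > J11 22 > J36 16 > J19 15 > J21 11 > J29 7.
Give J28 75 more to hit its cap of 80 → 245 left.
Give J11 75 more to hit its cap of 90 → 170 left.
J36: +5 to 20 (cap) → 165 left.
J19: +65 to 65 (cap) → 100 left.
Give J21 70 more to hit its cap of 70 → 30 left.
J29: +30 (room for 60) → 30. Pool exhausted.
Total = 7×30 + 15×65 + 24×80 + 16×20 + 22×90 + 11×70 = 6175.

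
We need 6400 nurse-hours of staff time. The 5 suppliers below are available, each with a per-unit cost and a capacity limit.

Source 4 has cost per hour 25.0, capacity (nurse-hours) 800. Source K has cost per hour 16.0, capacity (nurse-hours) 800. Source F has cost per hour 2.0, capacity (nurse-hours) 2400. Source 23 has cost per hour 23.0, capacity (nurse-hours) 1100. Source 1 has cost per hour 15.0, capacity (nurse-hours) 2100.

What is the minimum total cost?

74400

Fill from the cheapest supplier first.
Source F at 2.0: take all 2400 nurse-hours → 4000 still needed.
Source 1 (15.0): use full 2100 → 1900 nurse-hours to go.
Take 800 from Source K at 16.0 → need 1100 more.
Take 1100 from Source 23 at 23.0 → need 0 more.
Source 4: unused.
Cost = 2400×2.0 + 2100×15.0 + 800×16.0 + 1100×23.0 = 74400.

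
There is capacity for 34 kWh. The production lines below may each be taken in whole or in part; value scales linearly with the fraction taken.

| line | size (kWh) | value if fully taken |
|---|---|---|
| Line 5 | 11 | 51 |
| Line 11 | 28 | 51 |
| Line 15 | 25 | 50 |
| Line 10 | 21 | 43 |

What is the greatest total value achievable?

Rank by value-to-size ratio: Line 5 51/11≈4.64, Line 10 43/21≈2.05, Line 15 50/25≈2, Line 11 51/28≈1.82.
All 11 kWh of Line 5 fit (value 51) → 23 remain.
All 21 kWh of Line 10 fit (value 43) → 2 remain.
Fill the last 2 kWh with part of Line 15: 2/25 of it earns 4.
Total value = 98.

98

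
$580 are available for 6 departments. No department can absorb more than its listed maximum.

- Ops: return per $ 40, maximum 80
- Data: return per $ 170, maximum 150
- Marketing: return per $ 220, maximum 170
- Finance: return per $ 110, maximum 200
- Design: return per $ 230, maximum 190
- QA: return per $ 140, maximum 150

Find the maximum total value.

Highest return per $ first: Design 230 > Marketing 220 > Data 170 > QA 140 > Finance 110 > Ops 40.
Design: +190 to 190 (cap) → 390 left.
Give Marketing 170 to hit its cap of 170 → 220 left.
Give Data 150 to hit its cap of 150 → 70 left.
QA has room for 150 but only 70 remain, so it gets 70.
Total = 170×150 + 220×170 + 230×190 + 140×70 = 116400.

116400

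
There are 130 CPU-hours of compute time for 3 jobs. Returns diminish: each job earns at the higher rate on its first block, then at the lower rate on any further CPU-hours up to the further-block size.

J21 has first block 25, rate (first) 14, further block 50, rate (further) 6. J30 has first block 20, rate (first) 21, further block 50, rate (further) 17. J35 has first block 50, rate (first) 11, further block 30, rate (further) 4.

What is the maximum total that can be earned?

2005

Order all 6 blocks by rate: J30/T1 21 > J30/T2 17 > J21/T1 14 > J35/T1 11 > J21/T2 6 > J35/T2 4.
J30 T1 at 21: fill all 20 ; 110 left.
J30 T2 at 17: fill all 50 ; 60 left.
J21 T1 at 14: fill all 25 ; 35 left.
J35/T1: +35 of 50 at 11; pool empty.
Total = 21×20 + 17×50 + 14×25 + 11×35 = 2005.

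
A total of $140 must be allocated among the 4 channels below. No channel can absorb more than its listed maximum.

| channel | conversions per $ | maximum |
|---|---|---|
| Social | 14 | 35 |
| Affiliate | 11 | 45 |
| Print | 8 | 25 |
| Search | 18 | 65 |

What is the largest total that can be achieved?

2100

Order the channels by conversions per $: Search 18 > Social 14 > Affiliate 11 > Print 8.
Search takes 65 to reach its cap of 65 ; 75 left.
Social: +35 to 35 (cap) ; 40 left.
Affiliate has room for 45 but only 40 remain, so it gets 40.
Total = 14×35 + 11×40 + 18×65 = 2100.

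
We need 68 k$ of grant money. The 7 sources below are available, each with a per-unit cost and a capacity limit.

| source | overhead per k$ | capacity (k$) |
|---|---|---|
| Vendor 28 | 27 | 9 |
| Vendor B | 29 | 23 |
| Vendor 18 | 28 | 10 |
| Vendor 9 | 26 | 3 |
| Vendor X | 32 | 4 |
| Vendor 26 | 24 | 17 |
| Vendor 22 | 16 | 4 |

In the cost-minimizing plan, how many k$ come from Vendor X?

Use sources in increasing cost order.
Vendor 22 at 16: take all 4 k$ — 64 still needed.
Vendor 26 (24): use full 17 — 47 k$ to go.
Vendor 9 (26): use full 3 — 44 k$ to go.
Vendor 28 (27): use full 9 — 35 k$ to go.
Vendor 18 at 28: take all 10 k$ — 25 still needed.
Vendor B (29): use full 23 — 2 k$ to go.
Vendor X at 32: take 2 of its 4 — requirement met.

2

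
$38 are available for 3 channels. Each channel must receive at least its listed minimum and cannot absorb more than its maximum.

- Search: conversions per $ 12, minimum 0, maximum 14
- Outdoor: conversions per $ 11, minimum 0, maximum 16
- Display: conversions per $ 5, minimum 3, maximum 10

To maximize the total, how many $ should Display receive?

Meeting every minimum uses 0+0+3 = 3 $, leaving 35.
Highest conversions per $ first: Search 12 > Outdoor 11 > Display 5.
Search: +14 to 14 (cap) → 21 left.
Outdoor takes 16 more to reach its cap of 16 → 5 left.
Only 5 left; Display takes them to reach 8.

8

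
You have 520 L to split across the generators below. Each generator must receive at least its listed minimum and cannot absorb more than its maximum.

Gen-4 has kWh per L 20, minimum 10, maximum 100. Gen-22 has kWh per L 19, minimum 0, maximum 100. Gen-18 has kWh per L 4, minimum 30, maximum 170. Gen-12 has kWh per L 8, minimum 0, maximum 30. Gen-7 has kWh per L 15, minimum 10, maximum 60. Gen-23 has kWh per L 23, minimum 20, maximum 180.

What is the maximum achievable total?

9380

Meeting every minimum uses 10+0+30+0+10+20 = 70 L, leaving 450.
Highest kWh per L first: Gen-23 23 > Gen-4 20 > Gen-22 19 > Gen-7 15 > Gen-12 8 > Gen-18 4.
Gen-23 takes 160 more to reach its cap of 180 ; 290 left.
Give Gen-4 90 more to hit its cap of 100 ; 200 left.
Gen-22 takes 100 more to reach its cap of 100 ; 100 left.
Give Gen-7 50 more to hit its cap of 60 ; 50 left.
Gen-12: +30 to 30 (cap) ; 20 left.
Gen-18: +20 (room for 140) → 50. Pool exhausted.
Total = 20×100 + 19×100 + 4×50 + 8×30 + 15×60 + 23×180 = 9380.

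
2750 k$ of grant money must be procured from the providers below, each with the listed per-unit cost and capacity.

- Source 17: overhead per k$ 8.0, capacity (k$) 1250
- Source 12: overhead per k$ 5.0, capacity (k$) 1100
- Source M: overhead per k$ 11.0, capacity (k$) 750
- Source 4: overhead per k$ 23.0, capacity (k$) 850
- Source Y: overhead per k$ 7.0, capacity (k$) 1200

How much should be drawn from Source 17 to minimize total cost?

450

Fill from the cheapest provider first.
Source 12 at 5.0: take all 1100 k$ ; 1650 still needed.
Take 1200 from Source Y at 7.0 ; need 450 more.
Take 450 from Source 17 at 8.0 to finish.
Source M, Source 4: unused.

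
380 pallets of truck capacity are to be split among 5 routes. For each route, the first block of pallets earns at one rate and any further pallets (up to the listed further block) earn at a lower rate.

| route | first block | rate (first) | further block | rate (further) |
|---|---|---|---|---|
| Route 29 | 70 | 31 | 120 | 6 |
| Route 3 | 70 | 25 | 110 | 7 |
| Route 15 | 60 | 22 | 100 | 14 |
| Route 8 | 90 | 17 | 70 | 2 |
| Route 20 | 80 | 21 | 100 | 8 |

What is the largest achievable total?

Order all 10 blocks by rate: Route 29/first 31 > Route 3/first 25 > Route 15/first 22 > Route 20/first 21 > Route 8/first 17 > Route 15/second 14 > Route 20/second 8 > Route 3/second 7 > Route 29/second 6 > Route 8/second 2.
Route 29/first (31): +70 — 310 left.
Route 3 first at 25: fill all 70 — 240 left.
Route 15 first at 22: fill all 60 — 180 left.
Fill Route 20 first block (80 at 21) — 100 left.
Route 8/first (17): +90 — 10 left.
10 remain; put them into Route 15 second at 14.
Total = 31×70 + 25×70 + 22×60 + 21×80 + 17×90 + 14×10 = 8590.

8590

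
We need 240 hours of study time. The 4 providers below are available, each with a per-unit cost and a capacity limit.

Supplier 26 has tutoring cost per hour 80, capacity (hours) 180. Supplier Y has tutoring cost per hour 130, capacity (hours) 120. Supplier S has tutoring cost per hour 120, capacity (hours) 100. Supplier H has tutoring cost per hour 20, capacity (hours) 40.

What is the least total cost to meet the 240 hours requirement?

Cheapest first:
Supplier H at 20: take all 40 hours — 200 still needed.
Take 180 from Supplier 26 at 80 — need 20 more.
Supplier S at 120: take 20 of its 100 — requirement met.
Supplier Y: unused.
Cost = 40×20 + 180×80 + 20×120 = 17600.

17600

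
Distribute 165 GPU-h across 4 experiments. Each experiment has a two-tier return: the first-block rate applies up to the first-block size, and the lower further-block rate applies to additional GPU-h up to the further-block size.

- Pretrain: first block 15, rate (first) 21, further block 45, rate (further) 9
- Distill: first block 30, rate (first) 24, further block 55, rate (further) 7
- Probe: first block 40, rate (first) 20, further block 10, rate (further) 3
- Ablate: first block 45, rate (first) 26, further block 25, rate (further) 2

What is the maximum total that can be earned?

3320

Order all 8 blocks by rate: Ablate/tier1 26 > Distill/tier1 24 > Pretrain/tier1 21 > Probe/tier1 20 > Pretrain/tier2 9 > Distill/tier2 7 > Probe/tier2 3 > Ablate/tier2 2.
Ablate tier1 at 26: fill all 45 ; 120 left.
Distill/tier1 (24): +30 ; 90 left.
Pretrain/tier1 (21): +15 ; 75 left.
Probe tier1 at 20: fill all 40 ; 35 left.
35 remain; put them into Pretrain tier2 at 9.
Total = 26×45 + 24×30 + 21×15 + 20×40 + 9×35 = 3320.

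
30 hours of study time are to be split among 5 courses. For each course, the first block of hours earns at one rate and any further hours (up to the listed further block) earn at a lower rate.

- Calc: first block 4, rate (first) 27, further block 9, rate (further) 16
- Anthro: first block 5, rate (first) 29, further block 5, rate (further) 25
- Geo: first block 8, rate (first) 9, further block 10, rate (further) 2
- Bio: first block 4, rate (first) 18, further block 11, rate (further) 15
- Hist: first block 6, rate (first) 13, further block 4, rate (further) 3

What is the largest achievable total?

639

Order all 10 blocks by rate: Anthro/T1 29 > Calc/T1 27 > Anthro/T2 25 > Bio/T1 18 > Calc/T2 16 > Bio/T2 15 > Hist/T1 13 > Geo/T1 9 > Hist/T2 3 > Geo/T2 2.
Fill Anthro T1 block (5 at 29) → 25 left.
Calc T1 at 27: fill all 4 → 21 left.
Anthro T2 at 25: fill all 5 → 16 left.
Bio/T1 (18): +4 → 12 left.
Calc T2 at 16: fill all 9 → 3 left.
Bio T2 at 15: only 3 left, fill 3.
Total = 29×5 + 27×4 + 25×5 + 18×4 + 16×9 + 15×3 = 639.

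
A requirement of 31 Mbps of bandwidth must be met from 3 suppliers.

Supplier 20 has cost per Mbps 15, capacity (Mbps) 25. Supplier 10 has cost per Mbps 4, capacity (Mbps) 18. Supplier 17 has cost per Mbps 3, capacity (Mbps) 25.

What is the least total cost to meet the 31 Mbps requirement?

99

Fill from the cheapest supplier first.
Supplier 17 (3): use full 25 → 6 Mbps to go.
Supplier 10 (4): take the remaining 6 → done.
Supplier 20: unused.
Cost = 25×3 + 6×4 = 99.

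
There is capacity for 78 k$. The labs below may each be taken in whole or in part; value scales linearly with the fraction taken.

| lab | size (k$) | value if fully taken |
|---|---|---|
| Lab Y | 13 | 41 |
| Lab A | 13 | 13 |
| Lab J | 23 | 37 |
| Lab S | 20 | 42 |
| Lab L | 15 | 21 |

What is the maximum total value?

148

Sort by value density: Lab Y 41/13≈3.15, Lab S 42/20≈2.1, Lab J 37/23≈1.61, Lab L 21/15≈1.4, Lab A 13/13≈1.
Lab Y: take in full, 13 k$ for value 41 ; 65 left.
All 20 k$ of Lab S fit (value 42) ; 45 remain.
Take all of Lab J (23 k$, value 37) ; 22 k$ left.
Lab L: take in full, 15 k$ for value 21 ; 7 left.
Only 7 k$ remain; take 7/13 of Lab A for value 13×7/13 = 7.
Total value = 148.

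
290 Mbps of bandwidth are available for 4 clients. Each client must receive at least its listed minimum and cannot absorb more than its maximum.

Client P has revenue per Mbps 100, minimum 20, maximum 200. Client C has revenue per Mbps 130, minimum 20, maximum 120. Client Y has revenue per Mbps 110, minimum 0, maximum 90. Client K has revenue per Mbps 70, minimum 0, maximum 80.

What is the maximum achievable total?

33500

Meeting every minimum uses 20+20+0+0 = 40 Mbps, leaving 250.
Rank by revenue per Mbps: Client C 130 > Client Y 110 > Client P 100 > Client K 70.
Give Client C 100 more to hit its cap of 120 — 150 left.
Give Client Y 90 more to hit its cap of 90 — 60 left.
Only 60 left; Client P takes them to reach 80.
Total = 100×80 + 130×120 + 110×90 = 33500.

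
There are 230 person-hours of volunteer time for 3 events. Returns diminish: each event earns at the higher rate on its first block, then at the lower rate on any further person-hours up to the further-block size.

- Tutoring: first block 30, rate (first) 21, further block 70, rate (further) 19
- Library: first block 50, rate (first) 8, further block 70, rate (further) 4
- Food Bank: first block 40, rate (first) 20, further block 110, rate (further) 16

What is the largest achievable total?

Order all 6 blocks by rate: Tutoring/tier1 21 > Food Bank/tier1 20 > Tutoring/tier2 19 > Food Bank/tier2 16 > Library/tier1 8 > Library/tier2 4.
Fill Tutoring tier1 block (30 at 21) ; 200 left.
Food Bank tier1 at 20: fill all 40 ; 160 left.
Fill Tutoring tier2 block (70 at 19) ; 90 left.
Food Bank tier2 at 16: only 90 left, fill 90.
Total = 21×30 + 20×40 + 19×70 + 16×90 = 4200.

4200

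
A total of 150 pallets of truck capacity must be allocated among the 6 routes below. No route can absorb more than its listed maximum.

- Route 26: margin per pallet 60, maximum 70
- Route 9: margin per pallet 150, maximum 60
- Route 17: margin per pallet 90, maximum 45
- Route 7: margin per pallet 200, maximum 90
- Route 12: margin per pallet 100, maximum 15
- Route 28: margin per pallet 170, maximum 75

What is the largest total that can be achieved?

Rank by margin per pallet: Route 7 200 > Route 28 170 > Route 9 150 > Route 12 100 > Route 17 90 > Route 26 60.
Give Route 7 90 to hit its cap of 90 → 60 left.
Route 28: +60 (room for 75) → 60. Pool exhausted.
Total = 200×90 + 170×60 = 28200.

28200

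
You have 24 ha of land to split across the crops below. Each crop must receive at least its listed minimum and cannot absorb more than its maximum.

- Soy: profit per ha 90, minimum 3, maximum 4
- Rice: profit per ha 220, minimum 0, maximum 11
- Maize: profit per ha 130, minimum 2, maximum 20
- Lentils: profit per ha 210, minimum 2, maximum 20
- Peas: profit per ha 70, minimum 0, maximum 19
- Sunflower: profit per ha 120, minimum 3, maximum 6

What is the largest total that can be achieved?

4360

Meeting every minimum uses 3+0+2+2+0+3 = 10 ha, leaving 14.
Order the crops by profit per ha: Rice 220 > Lentils 210 > Maize 130 > Sunflower 120 > Soy 90 > Peas 70.
Rice: +11 to 11 (cap) ; 3 left.
Lentils has room for 18 more but only 3 remain, so it gets 5.
Total = 90×3 + 220×11 + 130×2 + 210×5 + 120×3 = 4360.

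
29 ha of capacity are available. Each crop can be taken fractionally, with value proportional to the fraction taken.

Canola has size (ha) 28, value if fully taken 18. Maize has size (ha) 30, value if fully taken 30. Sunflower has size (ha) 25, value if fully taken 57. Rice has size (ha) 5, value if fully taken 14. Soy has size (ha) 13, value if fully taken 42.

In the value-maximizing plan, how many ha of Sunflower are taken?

Rank by value-to-size ratio: Soy 42/13≈3.23, Rice 14/5≈2.8, Sunflower 57/25≈2.28, Maize 30/30≈1, Canola 18/28≈0.643.
Take all of Soy (13 ha, value 42) — 16 ha left.
Take all of Rice (5 ha, value 14) — 11 ha left.
11 ha left: a 11/25 share of Sunflower gives 57×11/25 = 25.08.

11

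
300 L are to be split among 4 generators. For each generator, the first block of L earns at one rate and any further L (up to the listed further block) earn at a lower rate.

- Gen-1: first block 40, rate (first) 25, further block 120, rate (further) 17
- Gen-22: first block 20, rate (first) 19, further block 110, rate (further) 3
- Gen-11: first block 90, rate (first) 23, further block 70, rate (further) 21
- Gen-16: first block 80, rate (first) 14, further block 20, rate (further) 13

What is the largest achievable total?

6280

Rank every tier by rate: Gen-1/first 25 > Gen-11/first 23 > Gen-11/second 21 > Gen-22/first 19 > Gen-1/second 17 > Gen-16/first 14 > Gen-16/second 13 > Gen-22/second 3.
Fill Gen-1 first block (40 at 25) — 260 left.
Gen-11 first at 23: fill all 90 — 170 left.
Gen-11/second (21): +70 — 100 left.
Gen-22 first at 19: fill all 20 — 80 left.
80 remain; put them into Gen-1 second at 17.
Total = 25×40 + 23×90 + 21×70 + 19×20 + 17×80 = 6280.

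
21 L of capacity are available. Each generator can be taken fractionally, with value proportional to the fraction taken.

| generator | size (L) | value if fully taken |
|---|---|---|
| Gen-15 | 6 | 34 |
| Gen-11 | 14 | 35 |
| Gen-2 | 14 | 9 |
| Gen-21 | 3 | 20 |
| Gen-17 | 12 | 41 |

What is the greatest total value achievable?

95

Sort by value density: Gen-21 20/3≈6.67, Gen-15 34/6≈5.67, Gen-17 41/12≈3.42, Gen-11 35/14≈2.5, Gen-2 9/14≈0.643.
Gen-21: take in full, 3 L for value 20 → 18 left.
Gen-15: take in full, 6 L for value 34 → 12 left.
Gen-17: take in full, 12 L for value 41 → 0 left.
Total value = 95.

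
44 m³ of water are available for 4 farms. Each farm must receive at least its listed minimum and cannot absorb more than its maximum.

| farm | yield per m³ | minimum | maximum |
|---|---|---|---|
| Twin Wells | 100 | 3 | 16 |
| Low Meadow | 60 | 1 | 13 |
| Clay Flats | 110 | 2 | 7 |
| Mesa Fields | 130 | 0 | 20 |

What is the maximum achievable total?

Meeting every minimum uses 3+1+2+0 = 6 m³, leaving 38.
Highest yield per m³ first: Mesa Fields 130 > Clay Flats 110 > Twin Wells 100 > Low Meadow 60.
Mesa Fields takes 20 more to reach its cap of 20 — 18 left.
Clay Flats takes 5 more to reach its cap of 7 — 13 left.
Twin Wells: +13 to 16 (cap) — 0 left.
Total = 100×16 + 60×1 + 110×7 + 130×20 = 5030.

5030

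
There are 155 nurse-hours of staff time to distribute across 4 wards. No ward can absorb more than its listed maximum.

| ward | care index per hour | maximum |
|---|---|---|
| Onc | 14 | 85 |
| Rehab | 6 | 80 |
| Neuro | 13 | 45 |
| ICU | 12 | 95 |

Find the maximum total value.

2075

Highest care index per hour first: Onc 14 > Neuro 13 > ICU 12 > Rehab 6.
Give Onc 85 to hit its cap of 85 ; 70 left.
Neuro: +45 to 45 (cap) ; 25 left.
ICU: +25 (room for 95) → 25. Pool exhausted.
Total = 14×85 + 13×45 + 12×25 = 2075.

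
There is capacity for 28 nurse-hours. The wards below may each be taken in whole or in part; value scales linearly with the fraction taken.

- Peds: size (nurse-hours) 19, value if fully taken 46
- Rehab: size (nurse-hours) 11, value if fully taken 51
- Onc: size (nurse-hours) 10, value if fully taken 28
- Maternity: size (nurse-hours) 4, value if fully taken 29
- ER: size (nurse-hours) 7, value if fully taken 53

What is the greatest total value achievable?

149.8

Sort by value density: ER 53/7≈7.57, Maternity 29/4≈7.25, Rehab 51/11≈4.64, Onc 28/10≈2.8, Peds 46/19≈2.42.
All 7 nurse-hours of ER fit (value 53) ; 21 remain.
Take all of Maternity (4 nurse-hours, value 29) ; 17 nurse-hours left.
Take all of Rehab (11 nurse-hours, value 51) ; 6 nurse-hours left.
6 nurse-hours left: a 6/10 share of Onc gives 28×6/10 = 16.8.
Total value = 149.8.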